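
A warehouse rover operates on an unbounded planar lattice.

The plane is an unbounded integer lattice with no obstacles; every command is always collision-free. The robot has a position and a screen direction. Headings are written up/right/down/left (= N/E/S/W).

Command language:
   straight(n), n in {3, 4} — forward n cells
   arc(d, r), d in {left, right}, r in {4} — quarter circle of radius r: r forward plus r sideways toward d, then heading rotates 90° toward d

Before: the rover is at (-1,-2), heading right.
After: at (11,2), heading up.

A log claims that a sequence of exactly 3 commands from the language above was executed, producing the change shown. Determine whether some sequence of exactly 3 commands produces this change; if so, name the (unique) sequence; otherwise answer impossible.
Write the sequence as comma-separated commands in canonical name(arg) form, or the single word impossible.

straight(4), straight(4), arc(left, 4)

key: order matters: swapping straight(4) and arc(left, 4) lands elsewhere
start: at (-1,-2), heading right
t=1 straight(4) ⇒ at (3,-2), heading right
t=2 straight(4) ⇒ at (7,-2), heading right
t=3 arc(left, 4) ⇒ at (11,2), heading up
no rival 3-sequence matches.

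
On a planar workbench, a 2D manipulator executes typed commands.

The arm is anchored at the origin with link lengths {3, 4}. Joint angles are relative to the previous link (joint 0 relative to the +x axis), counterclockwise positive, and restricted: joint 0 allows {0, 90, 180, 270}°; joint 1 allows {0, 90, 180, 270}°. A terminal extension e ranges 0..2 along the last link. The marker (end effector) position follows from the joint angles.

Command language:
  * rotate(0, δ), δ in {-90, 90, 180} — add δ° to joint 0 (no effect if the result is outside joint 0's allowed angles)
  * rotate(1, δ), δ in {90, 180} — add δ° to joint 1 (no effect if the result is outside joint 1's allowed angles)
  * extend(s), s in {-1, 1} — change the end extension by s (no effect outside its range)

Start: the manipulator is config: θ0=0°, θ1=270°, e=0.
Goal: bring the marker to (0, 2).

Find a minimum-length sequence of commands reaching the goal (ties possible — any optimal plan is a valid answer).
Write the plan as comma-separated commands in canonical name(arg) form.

from: config: θ0=0°, θ1=270°, e=0
t=1 rotate(0, -90) ⇒ config: θ0=270°, θ1=270°, e=0
t=2 rotate(1, 90) ⇒ config: θ0=270°, θ1=0°, e=0
t=3 rotate(1, 180) ⇒ config: θ0=270°, θ1=180°, e=0
t=4 extend(1) ⇒ config: θ0=270°, θ1=180°, e=1
nothing shorter than 4 reaches the goal.

rotate(0, -90), rotate(1, 90), rotate(1, 180), extend(1)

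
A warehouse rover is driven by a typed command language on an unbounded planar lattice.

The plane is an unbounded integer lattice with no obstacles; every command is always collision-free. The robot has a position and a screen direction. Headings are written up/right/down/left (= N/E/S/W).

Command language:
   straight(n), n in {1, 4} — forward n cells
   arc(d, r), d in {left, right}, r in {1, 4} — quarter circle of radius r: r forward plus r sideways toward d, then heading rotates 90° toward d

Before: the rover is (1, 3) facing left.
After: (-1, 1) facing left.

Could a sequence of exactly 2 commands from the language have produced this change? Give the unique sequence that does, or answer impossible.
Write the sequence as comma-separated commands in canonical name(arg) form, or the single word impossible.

arc(left, 1), arc(right, 1)

key: order matters: swapping arc(left, 1) and arc(right, 1) lands elsewhere
begin: (1, 3) facing left
[1] after arc(left, 1): (0, 2) facing down
[2] after arc(right, 1): (-1, 1) facing left
no rival 2-sequence matches.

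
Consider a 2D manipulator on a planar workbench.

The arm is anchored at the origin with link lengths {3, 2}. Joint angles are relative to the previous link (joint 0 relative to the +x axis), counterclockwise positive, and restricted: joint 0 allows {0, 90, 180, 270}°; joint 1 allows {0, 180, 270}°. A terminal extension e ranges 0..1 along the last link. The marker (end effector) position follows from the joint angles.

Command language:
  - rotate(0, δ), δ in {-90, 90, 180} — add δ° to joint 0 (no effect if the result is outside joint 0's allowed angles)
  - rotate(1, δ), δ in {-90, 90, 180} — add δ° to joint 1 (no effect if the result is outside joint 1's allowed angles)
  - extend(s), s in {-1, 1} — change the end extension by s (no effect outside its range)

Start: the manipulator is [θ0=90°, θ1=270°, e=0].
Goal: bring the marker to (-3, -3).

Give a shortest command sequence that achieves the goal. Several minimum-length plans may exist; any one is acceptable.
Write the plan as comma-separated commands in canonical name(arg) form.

extend(1), rotate(0, 180)

start: [θ0=90°, θ1=270°, e=0]
[1] after extend(1): [θ0=90°, θ1=270°, e=1]
[2] after rotate(0, 180): [θ0=270°, θ1=270°, e=1]
nothing shorter than 2 reaches the goal.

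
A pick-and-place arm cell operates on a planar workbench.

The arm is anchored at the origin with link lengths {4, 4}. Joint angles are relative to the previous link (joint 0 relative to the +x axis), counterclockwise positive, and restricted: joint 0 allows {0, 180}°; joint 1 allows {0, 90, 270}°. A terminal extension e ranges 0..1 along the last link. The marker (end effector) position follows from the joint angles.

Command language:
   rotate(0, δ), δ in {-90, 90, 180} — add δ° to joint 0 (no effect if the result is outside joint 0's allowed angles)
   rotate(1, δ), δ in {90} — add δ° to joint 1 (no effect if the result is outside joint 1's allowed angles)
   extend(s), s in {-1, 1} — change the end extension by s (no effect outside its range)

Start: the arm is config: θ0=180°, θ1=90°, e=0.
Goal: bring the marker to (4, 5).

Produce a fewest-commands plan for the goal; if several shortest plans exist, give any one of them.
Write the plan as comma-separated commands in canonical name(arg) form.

extend(1), rotate(0, 180)

t0: config: θ0=180°, θ1=90°, e=0
1. extend(1) → config: θ0=180°, θ1=90°, e=1
2. rotate(0, 180) → config: θ0=0°, θ1=90°, e=1
nothing shorter than 2 reaches the goal.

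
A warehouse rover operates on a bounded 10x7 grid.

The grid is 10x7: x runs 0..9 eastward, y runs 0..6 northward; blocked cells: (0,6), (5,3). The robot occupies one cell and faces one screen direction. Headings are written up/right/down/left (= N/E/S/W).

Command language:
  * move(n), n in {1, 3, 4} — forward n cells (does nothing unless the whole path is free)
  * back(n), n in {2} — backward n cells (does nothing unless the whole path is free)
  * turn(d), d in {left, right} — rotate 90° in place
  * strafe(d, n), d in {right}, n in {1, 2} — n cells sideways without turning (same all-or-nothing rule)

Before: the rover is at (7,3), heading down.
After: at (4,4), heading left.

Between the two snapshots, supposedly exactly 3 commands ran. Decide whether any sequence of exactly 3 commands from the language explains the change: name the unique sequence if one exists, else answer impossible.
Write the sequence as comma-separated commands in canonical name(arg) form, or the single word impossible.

turn(right), strafe(right, 1), move(3)

key: cell and facing (now W) both changed — the 3 commands mix motion and turning
initial: at (7,3), heading down
step 1 (turn(right)): at (7,3), heading left
step 2 (strafe(right, 1)): at (7,4), heading left
step 3 (move(3)): at (4,4), heading left
uniquely the one of 512 3-step routes that fits.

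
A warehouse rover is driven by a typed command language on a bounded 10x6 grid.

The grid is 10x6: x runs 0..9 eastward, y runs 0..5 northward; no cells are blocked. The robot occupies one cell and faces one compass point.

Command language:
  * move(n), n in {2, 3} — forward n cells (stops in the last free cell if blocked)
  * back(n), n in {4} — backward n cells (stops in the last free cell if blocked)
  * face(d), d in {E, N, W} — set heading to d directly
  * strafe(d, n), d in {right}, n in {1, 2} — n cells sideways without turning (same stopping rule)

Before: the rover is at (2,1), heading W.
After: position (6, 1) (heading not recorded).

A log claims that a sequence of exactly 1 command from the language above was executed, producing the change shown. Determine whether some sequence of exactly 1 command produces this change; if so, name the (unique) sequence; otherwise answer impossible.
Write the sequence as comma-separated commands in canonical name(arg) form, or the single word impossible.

start: at (2,1), heading W
1. back(4) → at (6,1), heading W
no rival 1-sequence matches.

back(4)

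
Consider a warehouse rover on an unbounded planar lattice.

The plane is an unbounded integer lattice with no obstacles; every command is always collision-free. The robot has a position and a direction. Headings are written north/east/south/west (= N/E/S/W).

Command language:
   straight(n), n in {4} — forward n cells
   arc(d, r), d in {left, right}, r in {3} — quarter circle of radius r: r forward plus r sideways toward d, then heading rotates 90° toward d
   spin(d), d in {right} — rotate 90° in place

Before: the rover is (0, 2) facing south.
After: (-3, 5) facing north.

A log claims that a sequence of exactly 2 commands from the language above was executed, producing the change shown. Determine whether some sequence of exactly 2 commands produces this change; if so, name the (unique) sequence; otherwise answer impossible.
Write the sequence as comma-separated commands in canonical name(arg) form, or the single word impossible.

key: order matters: swapping spin(right) and arc(right, 3) lands elsewhere
begin: (0, 2) facing south
1. spin(right) → (0, 2) facing west
2. arc(right, 3) → (-3, 5) facing north
no rival 2-sequence matches.

spin(right), arc(right, 3)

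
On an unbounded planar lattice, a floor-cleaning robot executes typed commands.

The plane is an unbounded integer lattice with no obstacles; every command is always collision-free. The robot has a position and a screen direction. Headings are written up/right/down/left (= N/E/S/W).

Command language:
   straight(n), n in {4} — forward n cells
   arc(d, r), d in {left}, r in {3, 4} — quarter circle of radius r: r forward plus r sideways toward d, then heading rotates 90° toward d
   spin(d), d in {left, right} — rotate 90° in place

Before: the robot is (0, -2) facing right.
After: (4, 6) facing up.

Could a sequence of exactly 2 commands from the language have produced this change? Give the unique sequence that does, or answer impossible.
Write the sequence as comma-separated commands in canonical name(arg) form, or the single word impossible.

key: cell and facing (now N) both changed — the 2 commands mix motion and turning
t0: (0, -2) facing right
t=1 arc(left, 4) ⇒ (4, 2) facing up
t=2 straight(4) ⇒ (4, 6) facing up
uniquely the one of 25 2-step routes that fits.

arc(left, 4), straight(4)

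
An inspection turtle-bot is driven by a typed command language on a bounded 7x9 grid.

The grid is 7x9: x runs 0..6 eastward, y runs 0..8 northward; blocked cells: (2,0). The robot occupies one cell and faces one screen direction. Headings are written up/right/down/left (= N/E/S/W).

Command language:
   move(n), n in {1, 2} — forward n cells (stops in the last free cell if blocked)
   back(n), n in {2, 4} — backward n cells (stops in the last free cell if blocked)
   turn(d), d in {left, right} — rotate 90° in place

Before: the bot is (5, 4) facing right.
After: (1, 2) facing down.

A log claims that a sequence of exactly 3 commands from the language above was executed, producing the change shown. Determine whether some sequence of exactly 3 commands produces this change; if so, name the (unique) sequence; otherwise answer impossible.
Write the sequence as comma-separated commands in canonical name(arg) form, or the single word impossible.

back(4), turn(right), move(2)

key: cell and facing (now S) both changed — the 3 commands mix motion and turning
start: (5, 4) facing right
step 1 (back(4)): (1, 4) facing right
step 2 (turn(right)): (1, 4) facing down
step 3 (move(2)): (1, 2) facing down
no rival 3-sequence matches.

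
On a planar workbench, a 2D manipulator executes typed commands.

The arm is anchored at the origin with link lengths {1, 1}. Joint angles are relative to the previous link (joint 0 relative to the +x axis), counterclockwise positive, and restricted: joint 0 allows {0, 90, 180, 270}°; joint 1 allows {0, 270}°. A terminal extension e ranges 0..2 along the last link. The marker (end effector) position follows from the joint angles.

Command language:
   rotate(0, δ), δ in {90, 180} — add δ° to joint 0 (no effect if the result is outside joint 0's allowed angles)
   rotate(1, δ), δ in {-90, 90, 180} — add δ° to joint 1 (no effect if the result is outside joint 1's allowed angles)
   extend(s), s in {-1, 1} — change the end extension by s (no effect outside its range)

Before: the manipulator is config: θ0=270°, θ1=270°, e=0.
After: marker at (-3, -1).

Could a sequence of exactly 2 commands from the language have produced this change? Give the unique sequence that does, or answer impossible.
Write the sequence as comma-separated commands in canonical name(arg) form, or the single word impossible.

from: config: θ0=270°, θ1=270°, e=0
t=1 extend(1) ⇒ config: θ0=270°, θ1=270°, e=1
t=2 extend(1) ⇒ config: θ0=270°, θ1=270°, e=2
uniquely the one of 49 2-step routes that fits.

extend(1), extend(1)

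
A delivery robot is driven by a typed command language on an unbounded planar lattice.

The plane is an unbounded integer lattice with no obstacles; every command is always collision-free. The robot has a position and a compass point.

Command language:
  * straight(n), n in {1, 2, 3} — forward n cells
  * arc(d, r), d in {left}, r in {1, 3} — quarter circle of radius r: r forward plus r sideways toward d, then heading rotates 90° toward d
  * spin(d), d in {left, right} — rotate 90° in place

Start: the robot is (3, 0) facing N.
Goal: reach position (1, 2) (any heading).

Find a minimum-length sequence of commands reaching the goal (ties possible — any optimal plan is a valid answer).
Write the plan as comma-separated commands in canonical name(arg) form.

straight(2), spin(left), straight(2)

t0: (3, 0) facing N
1. straight(2) → (3, 2) facing N
2. spin(left) → (3, 2) facing W
3. straight(2) → (1, 2) facing W
nothing shorter than 3 reaches the goal.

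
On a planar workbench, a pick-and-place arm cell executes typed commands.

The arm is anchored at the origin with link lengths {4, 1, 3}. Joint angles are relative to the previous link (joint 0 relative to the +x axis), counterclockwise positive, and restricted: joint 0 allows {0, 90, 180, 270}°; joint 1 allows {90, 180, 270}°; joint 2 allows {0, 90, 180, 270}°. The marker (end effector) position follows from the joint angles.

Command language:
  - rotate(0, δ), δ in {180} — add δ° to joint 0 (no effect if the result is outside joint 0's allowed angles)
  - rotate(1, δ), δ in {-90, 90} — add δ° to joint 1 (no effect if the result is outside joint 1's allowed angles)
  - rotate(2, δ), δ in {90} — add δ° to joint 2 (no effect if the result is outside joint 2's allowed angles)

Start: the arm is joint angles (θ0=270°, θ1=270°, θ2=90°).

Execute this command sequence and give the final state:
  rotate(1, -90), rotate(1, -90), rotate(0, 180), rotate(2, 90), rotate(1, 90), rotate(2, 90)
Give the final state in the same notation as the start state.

begin: joint angles (θ0=270°, θ1=270°, θ2=90°)
step 1 (rotate(1, -90)): joint angles (θ0=270°, θ1=180°, θ2=90°)
step 2 (rotate(1, -90)): joint angles (θ0=270°, θ1=90°, θ2=90°)
step 3 (rotate(0, 180)): joint angles (θ0=90°, θ1=90°, θ2=90°)
step 4 (rotate(2, 90)): joint angles (θ0=90°, θ1=90°, θ2=180°)
step 5 (rotate(1, 90)): joint angles (θ0=90°, θ1=180°, θ2=180°)
step 6 (rotate(2, 90)): joint angles (θ0=90°, θ1=180°, θ2=270°)

joint angles (θ0=90°, θ1=180°, θ2=270°)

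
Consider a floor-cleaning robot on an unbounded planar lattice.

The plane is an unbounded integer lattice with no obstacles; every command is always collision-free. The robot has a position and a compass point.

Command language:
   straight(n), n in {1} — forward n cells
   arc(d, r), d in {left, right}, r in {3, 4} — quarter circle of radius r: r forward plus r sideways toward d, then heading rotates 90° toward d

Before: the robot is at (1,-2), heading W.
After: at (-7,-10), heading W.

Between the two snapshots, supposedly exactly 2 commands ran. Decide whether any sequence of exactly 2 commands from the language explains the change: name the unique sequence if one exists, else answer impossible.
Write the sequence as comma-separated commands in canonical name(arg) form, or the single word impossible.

key: order matters: swapping arc(left, 4) and arc(right, 4) lands elsewhere
t0: at (1,-2), heading W
t=1 arc(left, 4) ⇒ at (-3,-6), heading S
t=2 arc(right, 4) ⇒ at (-7,-10), heading W
no rival 2-sequence matches.

arc(left, 4), arc(right, 4)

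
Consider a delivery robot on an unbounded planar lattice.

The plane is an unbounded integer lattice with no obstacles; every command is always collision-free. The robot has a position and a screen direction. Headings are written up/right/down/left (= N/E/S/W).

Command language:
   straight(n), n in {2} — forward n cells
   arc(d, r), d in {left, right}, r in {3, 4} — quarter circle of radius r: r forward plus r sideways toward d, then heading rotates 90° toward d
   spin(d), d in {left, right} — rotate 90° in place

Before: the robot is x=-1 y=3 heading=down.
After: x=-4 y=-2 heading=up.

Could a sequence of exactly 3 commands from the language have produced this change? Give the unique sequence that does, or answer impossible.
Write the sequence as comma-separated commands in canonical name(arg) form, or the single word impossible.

key: position moved to (-4,-2) AND the heading swung to N — translation plus rotation needed
start: x=-1 y=3 heading=down
step 1 (straight(2)): x=-1 y=1 heading=down
step 2 (arc(right, 3)): x=-4 y=-2 heading=left
step 3 (spin(right)): x=-4 y=-2 heading=up
uniquely the one of 343 3-step routes that fits.

straight(2), arc(right, 3), spin(right)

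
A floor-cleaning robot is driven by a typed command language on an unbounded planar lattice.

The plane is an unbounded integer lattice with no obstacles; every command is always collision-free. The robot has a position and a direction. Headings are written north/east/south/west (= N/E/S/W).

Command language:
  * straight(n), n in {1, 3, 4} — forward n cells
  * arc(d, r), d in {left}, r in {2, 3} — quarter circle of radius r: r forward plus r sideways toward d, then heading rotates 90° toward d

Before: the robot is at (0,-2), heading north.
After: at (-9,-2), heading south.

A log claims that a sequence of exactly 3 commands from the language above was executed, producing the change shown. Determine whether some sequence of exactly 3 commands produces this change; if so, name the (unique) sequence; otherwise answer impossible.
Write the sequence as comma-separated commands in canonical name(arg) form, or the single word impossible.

key: cell and facing (now S) both changed — the 3 commands mix motion and turning
start: at (0,-2), heading north
t=1 arc(left, 3) ⇒ at (-3,1), heading west
t=2 straight(3) ⇒ at (-6,1), heading west
t=3 arc(left, 3) ⇒ at (-9,-2), heading south
uniquely the one of 125 3-step routes that fits.

arc(left, 3), straight(3), arc(left, 3)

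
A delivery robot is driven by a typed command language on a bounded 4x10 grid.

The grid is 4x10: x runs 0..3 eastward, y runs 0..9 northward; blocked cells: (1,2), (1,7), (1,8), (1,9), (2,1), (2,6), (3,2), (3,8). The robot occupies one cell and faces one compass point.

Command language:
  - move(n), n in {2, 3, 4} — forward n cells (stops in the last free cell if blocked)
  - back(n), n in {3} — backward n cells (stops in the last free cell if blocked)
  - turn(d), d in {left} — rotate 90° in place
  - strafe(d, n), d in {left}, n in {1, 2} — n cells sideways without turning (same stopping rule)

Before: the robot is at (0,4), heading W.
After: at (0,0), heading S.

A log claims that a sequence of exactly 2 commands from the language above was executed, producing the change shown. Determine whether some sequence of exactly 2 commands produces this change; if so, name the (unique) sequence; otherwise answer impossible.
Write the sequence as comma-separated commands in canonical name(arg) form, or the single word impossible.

turn(left), move(4)

key: running move(4) before turn(left) would end elsewhere — order is forced
start: at (0,4), heading W
1. turn(left) → at (0,4), heading S
2. move(4) → at (0,0), heading S
no rival 2-sequence matches.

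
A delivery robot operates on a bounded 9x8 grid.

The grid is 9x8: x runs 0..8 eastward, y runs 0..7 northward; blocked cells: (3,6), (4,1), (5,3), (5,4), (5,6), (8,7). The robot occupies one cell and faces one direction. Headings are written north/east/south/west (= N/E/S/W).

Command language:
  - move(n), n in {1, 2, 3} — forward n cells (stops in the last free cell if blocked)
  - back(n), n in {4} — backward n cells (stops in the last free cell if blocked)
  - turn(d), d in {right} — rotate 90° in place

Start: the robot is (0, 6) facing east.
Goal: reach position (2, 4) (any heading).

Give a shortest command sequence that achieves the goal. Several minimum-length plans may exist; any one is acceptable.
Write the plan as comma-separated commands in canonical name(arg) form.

initial: (0, 6) facing east
t=1 move(3) ⇒ (2, 6) facing east
t=2 turn(right) ⇒ (2, 6) facing south
t=3 move(2) ⇒ (2, 4) facing south
minimal: 3 command(s), checked below 3.

move(3), turn(right), move(2)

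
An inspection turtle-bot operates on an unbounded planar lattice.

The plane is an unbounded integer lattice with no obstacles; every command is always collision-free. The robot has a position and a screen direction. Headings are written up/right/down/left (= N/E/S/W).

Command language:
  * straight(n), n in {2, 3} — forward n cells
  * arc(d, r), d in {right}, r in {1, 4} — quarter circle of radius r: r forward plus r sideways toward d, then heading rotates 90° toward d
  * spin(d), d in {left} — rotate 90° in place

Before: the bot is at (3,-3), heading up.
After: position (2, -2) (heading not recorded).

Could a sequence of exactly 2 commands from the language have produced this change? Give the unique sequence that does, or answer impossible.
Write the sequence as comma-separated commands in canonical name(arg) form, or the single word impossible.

spin(left), arc(right, 1)

key: running arc(right, 1) before spin(left) would end elsewhere — order is forced
start: at (3,-3), heading up
[1] after spin(left): at (3,-3), heading left
[2] after arc(right, 1): at (2,-2), heading up
no rival 2-sequence matches.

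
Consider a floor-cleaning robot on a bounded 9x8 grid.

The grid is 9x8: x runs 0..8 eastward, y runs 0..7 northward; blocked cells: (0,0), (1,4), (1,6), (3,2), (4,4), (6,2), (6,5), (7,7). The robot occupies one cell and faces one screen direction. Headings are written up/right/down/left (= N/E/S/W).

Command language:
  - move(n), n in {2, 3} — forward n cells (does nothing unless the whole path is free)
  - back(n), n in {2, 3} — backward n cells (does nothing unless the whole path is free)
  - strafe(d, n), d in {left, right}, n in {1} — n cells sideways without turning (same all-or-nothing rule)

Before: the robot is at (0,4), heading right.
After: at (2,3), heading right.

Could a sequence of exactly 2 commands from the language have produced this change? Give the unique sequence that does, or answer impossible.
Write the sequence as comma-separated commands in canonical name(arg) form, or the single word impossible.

strafe(right, 1), move(2)

key: still facing E at the end — nothing in the sequence rotates
start: at (0,4), heading right
t=1 strafe(right, 1) ⇒ at (0,3), heading right
t=2 move(2) ⇒ at (2,3), heading right
all 36 alternatives checked — unique.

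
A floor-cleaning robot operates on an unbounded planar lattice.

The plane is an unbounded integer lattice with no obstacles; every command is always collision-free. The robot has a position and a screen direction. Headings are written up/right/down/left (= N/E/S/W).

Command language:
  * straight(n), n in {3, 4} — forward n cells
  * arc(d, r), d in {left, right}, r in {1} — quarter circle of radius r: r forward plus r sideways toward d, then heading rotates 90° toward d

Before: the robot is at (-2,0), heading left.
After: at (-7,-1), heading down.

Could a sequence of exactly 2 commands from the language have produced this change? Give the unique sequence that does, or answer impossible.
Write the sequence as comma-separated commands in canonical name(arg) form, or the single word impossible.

straight(4), arc(left, 1)

key: running arc(left, 1) before straight(4) would end elsewhere — order is forced
from: at (-2,0), heading left
1. straight(4) → at (-6,0), heading left
2. arc(left, 1) → at (-7,-1), heading down
all 16 alternatives checked — unique.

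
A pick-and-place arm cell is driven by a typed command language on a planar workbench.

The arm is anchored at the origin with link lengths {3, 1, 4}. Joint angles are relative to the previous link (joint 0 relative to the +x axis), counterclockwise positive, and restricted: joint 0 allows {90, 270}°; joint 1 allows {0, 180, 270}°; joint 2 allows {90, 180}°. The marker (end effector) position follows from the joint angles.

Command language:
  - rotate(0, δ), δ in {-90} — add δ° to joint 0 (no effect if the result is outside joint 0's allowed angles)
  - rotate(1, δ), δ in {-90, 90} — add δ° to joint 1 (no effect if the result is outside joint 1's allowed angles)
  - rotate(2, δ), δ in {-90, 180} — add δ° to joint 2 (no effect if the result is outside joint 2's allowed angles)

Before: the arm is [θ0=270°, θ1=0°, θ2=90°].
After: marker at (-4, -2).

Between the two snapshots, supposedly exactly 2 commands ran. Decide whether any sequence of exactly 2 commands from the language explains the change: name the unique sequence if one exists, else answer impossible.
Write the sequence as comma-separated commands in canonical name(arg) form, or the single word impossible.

start: [θ0=270°, θ1=0°, θ2=90°]
step 1 (rotate(1, -90)): [θ0=270°, θ1=270°, θ2=90°]
step 2 (rotate(1, -90)): [θ0=270°, θ1=180°, θ2=90°]
all 25 alternatives checked — unique.

rotate(1, -90), rotate(1, -90)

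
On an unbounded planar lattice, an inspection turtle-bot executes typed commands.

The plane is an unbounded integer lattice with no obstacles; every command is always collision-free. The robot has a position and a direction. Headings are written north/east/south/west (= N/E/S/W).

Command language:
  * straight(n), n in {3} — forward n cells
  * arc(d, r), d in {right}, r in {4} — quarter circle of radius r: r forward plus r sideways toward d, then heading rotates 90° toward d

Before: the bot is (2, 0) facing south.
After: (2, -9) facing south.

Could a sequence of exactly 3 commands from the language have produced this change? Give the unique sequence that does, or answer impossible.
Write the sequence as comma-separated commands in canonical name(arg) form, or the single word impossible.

straight(3), straight(3), straight(3)

key: still facing S at the end — nothing in the sequence rotates
t0: (2, 0) facing south
[1] after straight(3): (2, -3) facing south
[2] after straight(3): (2, -6) facing south
[3] after straight(3): (2, -9) facing south
no other 3-command option fits: unique.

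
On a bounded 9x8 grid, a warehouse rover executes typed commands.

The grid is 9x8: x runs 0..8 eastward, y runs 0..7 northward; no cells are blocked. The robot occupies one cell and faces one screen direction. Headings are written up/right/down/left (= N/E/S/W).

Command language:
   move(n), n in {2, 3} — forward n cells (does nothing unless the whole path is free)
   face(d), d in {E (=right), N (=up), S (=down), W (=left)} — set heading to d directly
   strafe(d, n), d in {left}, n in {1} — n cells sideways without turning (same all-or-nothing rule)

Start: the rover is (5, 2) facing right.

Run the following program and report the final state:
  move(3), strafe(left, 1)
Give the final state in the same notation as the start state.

(8, 3) facing right

t0: (5, 2) facing right
step 1 (move(3)): (8, 2) facing right
step 2 (strafe(left, 1)): (8, 3) facing right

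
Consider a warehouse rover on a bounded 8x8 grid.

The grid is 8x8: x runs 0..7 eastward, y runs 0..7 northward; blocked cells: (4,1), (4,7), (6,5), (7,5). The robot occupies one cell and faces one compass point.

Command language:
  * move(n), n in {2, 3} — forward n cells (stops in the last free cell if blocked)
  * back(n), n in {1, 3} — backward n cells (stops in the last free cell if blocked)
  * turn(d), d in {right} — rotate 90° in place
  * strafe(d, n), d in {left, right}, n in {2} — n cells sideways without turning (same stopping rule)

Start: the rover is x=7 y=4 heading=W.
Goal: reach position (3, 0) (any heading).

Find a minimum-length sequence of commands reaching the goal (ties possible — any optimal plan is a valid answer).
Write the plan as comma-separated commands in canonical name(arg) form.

begin: x=7 y=4 heading=W
step 1 (strafe(left, 2)): x=7 y=2 heading=W
step 2 (strafe(left, 2)): x=7 y=0 heading=W
step 3 (move(2)): x=5 y=0 heading=W
step 4 (move(2)): x=3 y=0 heading=W
shorter routes all fall short; 4 is best.

strafe(left, 2), strafe(left, 2), move(2), move(2)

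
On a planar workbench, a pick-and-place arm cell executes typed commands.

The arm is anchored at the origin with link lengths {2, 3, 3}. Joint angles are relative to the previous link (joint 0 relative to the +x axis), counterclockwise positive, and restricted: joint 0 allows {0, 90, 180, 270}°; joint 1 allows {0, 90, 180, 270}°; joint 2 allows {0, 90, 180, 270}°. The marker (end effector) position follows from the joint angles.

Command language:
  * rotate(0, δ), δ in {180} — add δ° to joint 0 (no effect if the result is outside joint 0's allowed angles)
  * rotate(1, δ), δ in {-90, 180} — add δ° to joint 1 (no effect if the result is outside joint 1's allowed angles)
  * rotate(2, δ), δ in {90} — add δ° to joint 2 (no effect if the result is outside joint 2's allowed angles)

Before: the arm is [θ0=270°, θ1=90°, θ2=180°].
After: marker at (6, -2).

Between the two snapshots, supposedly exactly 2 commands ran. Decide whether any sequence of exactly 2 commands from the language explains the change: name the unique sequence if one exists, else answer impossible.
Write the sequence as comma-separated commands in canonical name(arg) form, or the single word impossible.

start: [θ0=270°, θ1=90°, θ2=180°]
t=1 rotate(2, 90) ⇒ [θ0=270°, θ1=90°, θ2=270°]
t=2 rotate(2, 90) ⇒ [θ0=270°, θ1=90°, θ2=0°]
uniquely the one of 16 2-step routes that fits.

rotate(2, 90), rotate(2, 90)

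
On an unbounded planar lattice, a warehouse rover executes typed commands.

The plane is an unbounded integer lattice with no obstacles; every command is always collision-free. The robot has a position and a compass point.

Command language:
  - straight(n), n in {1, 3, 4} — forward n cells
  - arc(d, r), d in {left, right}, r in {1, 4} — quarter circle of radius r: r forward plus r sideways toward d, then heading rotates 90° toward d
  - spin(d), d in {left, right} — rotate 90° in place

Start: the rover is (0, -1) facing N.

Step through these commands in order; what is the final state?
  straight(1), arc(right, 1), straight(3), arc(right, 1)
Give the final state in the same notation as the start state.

from: (0, -1) facing N
1. straight(1) → (0, 0) facing N
2. arc(right, 1) → (1, 1) facing E
3. straight(3) → (4, 1) facing E
4. arc(right, 1) → (5, 0) facing S

(5, 0) facing S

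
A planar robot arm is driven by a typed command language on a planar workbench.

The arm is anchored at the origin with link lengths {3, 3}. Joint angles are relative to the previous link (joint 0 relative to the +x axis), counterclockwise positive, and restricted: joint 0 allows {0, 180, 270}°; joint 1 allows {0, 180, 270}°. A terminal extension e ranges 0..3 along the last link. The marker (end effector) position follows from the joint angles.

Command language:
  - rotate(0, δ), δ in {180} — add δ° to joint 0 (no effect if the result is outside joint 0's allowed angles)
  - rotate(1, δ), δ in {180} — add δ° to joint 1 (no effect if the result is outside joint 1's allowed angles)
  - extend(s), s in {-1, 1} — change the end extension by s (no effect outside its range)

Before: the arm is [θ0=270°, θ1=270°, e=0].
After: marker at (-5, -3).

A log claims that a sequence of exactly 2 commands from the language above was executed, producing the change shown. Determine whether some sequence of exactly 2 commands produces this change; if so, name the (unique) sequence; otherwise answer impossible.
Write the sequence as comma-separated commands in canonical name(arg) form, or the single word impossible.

t0: [θ0=270°, θ1=270°, e=0]
t=1 extend(1) ⇒ [θ0=270°, θ1=270°, e=1]
t=2 extend(1) ⇒ [θ0=270°, θ1=270°, e=2]
no other 2-command option fits: unique.

extend(1), extend(1)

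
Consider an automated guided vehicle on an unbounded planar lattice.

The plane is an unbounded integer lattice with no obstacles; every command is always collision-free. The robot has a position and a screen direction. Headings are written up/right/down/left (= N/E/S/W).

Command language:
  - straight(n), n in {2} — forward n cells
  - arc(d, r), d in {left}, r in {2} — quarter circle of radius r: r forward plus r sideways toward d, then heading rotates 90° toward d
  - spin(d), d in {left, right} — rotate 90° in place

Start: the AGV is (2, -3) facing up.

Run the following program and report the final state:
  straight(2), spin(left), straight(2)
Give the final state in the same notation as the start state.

start: (2, -3) facing up
t=1 straight(2) ⇒ (2, -1) facing up
t=2 spin(left) ⇒ (2, -1) facing left
t=3 straight(2) ⇒ (0, -1) facing left

(0, -1) facing left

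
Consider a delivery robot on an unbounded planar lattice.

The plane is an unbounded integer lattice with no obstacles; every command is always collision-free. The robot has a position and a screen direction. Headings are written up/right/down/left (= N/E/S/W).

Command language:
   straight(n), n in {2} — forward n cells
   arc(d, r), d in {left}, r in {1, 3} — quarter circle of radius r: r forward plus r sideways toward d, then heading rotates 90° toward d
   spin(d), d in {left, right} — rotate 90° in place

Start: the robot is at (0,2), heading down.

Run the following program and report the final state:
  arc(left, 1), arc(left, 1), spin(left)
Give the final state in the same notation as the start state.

begin: at (0,2), heading down
step 1 (arc(left, 1)): at (1,1), heading right
step 2 (arc(left, 1)): at (2,2), heading up
step 3 (spin(left)): at (2,2), heading left

at (2,2), heading left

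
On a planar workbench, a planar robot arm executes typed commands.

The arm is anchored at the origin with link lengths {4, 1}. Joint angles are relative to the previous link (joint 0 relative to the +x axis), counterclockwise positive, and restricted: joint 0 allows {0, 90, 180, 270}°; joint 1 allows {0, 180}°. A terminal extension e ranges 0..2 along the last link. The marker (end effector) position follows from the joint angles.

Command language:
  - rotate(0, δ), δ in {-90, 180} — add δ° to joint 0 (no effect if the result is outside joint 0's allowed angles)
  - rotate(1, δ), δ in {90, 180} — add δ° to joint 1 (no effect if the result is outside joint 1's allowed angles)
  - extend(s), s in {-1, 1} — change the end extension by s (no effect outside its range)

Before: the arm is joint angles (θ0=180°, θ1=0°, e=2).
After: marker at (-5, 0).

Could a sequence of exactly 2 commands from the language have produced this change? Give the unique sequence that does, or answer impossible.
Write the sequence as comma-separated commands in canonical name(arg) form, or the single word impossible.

extend(-1), extend(-1)

initial: joint angles (θ0=180°, θ1=0°, e=2)
1. extend(-1) → joint angles (θ0=180°, θ1=0°, e=1)
2. extend(-1) → joint angles (θ0=180°, θ1=0°, e=0)
uniquely the one of 36 2-step routes that fits.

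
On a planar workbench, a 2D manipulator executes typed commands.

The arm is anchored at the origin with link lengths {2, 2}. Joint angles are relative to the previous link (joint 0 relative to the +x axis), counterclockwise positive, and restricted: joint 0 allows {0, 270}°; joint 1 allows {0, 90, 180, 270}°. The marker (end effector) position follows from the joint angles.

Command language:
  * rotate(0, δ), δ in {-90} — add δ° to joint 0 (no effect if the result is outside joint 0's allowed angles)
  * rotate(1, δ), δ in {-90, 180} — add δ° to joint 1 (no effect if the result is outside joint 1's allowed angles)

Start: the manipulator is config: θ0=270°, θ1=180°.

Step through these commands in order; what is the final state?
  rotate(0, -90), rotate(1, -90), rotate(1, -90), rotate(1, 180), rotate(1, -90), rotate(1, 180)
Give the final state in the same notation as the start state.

from: config: θ0=270°, θ1=180°
1. rotate(0, -90) → config: θ0=270°, θ1=180°
2. rotate(1, -90) → config: θ0=270°, θ1=90°
3. rotate(1, -90) → config: θ0=270°, θ1=0°
4. rotate(1, 180) → config: θ0=270°, θ1=180°
5. rotate(1, -90) → config: θ0=270°, θ1=90°
6. rotate(1, 180) → config: θ0=270°, θ1=270°

config: θ0=270°, θ1=270°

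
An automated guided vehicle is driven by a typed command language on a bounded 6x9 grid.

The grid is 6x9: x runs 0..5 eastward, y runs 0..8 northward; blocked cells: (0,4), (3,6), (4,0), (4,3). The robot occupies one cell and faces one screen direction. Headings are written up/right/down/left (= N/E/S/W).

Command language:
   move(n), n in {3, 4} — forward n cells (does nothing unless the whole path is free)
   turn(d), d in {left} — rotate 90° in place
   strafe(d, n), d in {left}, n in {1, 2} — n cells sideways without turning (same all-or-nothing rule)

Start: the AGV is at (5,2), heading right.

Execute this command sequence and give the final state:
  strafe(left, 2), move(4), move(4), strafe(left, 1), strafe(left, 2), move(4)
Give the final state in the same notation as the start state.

initial: at (5,2), heading right
t=1 strafe(left, 2) ⇒ at (5,4), heading right
t=2 move(4) ⇒ at (5,4), heading right
t=3 move(4) ⇒ at (5,4), heading right
t=4 strafe(left, 1) ⇒ at (5,5), heading right
t=5 strafe(left, 2) ⇒ at (5,7), heading right
t=6 move(4) ⇒ at (5,7), heading right

at (5,7), heading right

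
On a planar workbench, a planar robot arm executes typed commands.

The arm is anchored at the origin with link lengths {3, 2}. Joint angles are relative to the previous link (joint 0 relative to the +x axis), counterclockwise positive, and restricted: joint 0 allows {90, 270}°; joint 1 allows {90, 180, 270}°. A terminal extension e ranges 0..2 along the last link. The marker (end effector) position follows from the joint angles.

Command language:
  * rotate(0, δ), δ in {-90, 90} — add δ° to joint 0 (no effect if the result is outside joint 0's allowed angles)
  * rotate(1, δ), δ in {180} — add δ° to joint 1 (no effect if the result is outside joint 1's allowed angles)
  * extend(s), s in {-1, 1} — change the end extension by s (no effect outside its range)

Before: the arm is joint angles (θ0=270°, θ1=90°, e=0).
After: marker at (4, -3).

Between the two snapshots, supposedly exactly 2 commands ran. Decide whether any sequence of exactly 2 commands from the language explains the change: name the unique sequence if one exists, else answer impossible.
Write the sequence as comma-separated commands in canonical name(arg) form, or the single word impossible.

begin: joint angles (θ0=270°, θ1=90°, e=0)
1. extend(1) → joint angles (θ0=270°, θ1=90°, e=1)
2. extend(1) → joint angles (θ0=270°, θ1=90°, e=2)
uniquely the one of 25 2-step routes that fits.

extend(1), extend(1)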